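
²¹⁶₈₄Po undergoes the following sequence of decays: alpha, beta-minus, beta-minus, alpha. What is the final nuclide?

Start: (A, Z) = (216, 84).
After α: (212, 82).
After β⁻: (212, 83).
After β⁻: (212, 84).
After α: (208, 82).
Z = 82 is lead.

Pb-208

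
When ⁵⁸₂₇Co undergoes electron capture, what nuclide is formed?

Electron capture: mass number changes by +0, atomic number by -1.
A: 58 = 58; Z: 27 − 1 = 26.
Z = 26 is iron, so the daughter is ⁵⁸₂₆Fe.

Fe-58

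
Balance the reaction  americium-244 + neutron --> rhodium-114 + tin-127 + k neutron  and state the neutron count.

Conserve mass number: 245 = 114 + 127 + k, so k = 245 − 241 = 4.
Check atomic number: 95 = 45 + 50 + 0 = 95. ✓

4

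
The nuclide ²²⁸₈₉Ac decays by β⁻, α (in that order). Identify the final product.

Ra-224

Start: (A, Z) = (228, 89).
After β⁻: (228, 90).
After α: (224, 88).
Z = 88 is radium.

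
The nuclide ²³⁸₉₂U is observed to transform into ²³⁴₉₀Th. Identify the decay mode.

alpha decay

ΔA = 234 − 238 = -4; ΔZ = 90 − 92 = -2.
A drops by 4 and Z drops by 2 — the signature of alpha emission.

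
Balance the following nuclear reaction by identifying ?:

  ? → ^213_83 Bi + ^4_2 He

Conserve mass number: A = 213 + 4, so A = 217.
Conserve atomic number: Z = 83 + 2, so Z = 85.
Z = 85 is astatine, so the species is ^217_85 At.

At-217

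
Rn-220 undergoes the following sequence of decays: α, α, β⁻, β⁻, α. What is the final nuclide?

Pb-208

Start: (A, Z) = (220, 86).
After α: (216, 84).
After α: (212, 82).
After β⁻: (212, 83).
After β⁻: (212, 84).
After α: (208, 82).
Z = 82 is lead.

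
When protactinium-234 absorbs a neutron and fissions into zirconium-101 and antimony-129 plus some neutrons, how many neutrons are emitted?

Conserve mass number: 235 = 101 + 129 + k, so k = 235 − 230 = 5.
Check atomic number: 91 = 40 + 51 + 0 = 91. ✓

5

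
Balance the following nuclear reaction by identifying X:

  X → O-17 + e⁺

Conserve mass number: A = 17 + 0, so A = 17.
Conserve atomic number: Z = 8 + 1, so Z = 9.
Z = 9 is fluorine, so the species is F-17.

F-17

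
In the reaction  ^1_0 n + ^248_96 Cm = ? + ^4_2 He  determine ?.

Pu-245

Conserve mass number: 1 + 248 = A + 4, so A = 245.
Conserve atomic number: 0 + 96 = Z + 2, so Z = 94.
Z = 94 is plutonium, so the species is ^245_94 Pu.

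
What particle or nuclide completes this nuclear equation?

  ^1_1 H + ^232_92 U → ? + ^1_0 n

Np-232

Conserve mass number: 1 + 232 = A + 1, so A = 232.
Conserve atomic number: 1 + 92 = Z + 0, so Z = 93.
Z = 93 is neptunium, so the species is ^232_93 Np.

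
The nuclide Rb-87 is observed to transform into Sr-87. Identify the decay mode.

ΔA = 87 − 87 = 0; ΔZ = 38 − 37 = +1.
A is unchanged and Z rises by 1 — a neutron has become a proton (β⁻ decay).

beta-minus decay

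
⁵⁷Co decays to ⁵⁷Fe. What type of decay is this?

beta-plus decay or electron capture

ΔA = 57 − 57 = 0; ΔZ = 26 − 27 = -1.
A is unchanged and Z drops by 1 — a proton has become a neutron (β⁺ emission or electron capture).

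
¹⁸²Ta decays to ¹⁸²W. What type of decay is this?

ΔA = 182 − 182 = 0; ΔZ = 74 − 73 = +1.
A is unchanged and Z rises by 1 — a neutron has become a proton (β⁻ decay).

beta-minus decay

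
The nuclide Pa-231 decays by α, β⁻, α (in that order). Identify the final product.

Start: (A, Z) = (231, 91).
After α: (227, 89).
After β⁻: (227, 90).
After α: (223, 88).
Z = 88 is radium.

Ra-223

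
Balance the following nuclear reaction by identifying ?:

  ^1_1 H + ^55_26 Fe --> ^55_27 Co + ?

Conserve mass number: 1 + 55 = 55 + A, so A = 1.
Conserve atomic number: 1 + 26 = 27 + Z, so Z = 0.
A = 1 and Z = 0 is ^1_0 n — a neutron.

neutron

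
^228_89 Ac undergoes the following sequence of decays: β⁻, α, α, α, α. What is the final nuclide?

Pb-212

Start: (A, Z) = (228, 89).
After β⁻: (228, 90).
After α: (224, 88).
After α: (220, 86).
After α: (216, 84).
After α: (212, 82).
Z = 82 is lead.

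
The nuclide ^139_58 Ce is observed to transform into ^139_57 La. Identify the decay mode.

ΔA = 139 − 139 = 0; ΔZ = 57 − 58 = -1.
A is unchanged and Z drops by 1 — a proton has become a neutron (β⁺ emission or electron capture).

beta-plus decay or electron capture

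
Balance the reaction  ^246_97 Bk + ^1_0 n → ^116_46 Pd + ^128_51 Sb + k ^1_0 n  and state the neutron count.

3

Conserve mass number: 247 = 116 + 128 + k, so k = 247 − 244 = 3.
Check atomic number: 97 = 46 + 51 + 0 = 97. ✓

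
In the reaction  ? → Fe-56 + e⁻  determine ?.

Conserve mass number: A = 56 + 0, so A = 56.
Conserve atomic number: Z = 26 − 1, so Z = 25.
Z = 25 is manganese, so the species is Mn-56.

Mn-56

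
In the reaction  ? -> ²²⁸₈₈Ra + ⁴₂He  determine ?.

Th-232

Conserve mass number: A = 228 + 4, so A = 232.
Conserve atomic number: Z = 88 + 2, so Z = 90.
Z = 90 is thorium, so the species is ²³²₉₀Th.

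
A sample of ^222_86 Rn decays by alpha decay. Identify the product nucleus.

Po-218

Alpha decay: mass number changes by -4, atomic number by -2.
A: 222 − 4 = 218; Z: 86 − 2 = 84.
Z = 84 is polonium, so the daughter is ^218_84 Po.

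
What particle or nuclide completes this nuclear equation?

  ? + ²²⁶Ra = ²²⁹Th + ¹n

Conserve mass number: A + 226 = 229 + 1, so A = 4.
Conserve atomic number: Z + 88 = 90 + 0, so Z = 2.
A = 4 and Z = 2 is ⁴He — an alpha particle.

alpha particle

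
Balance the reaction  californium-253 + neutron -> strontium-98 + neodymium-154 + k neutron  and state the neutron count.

Conserve mass number: 254 = 98 + 154 + k, so k = 254 − 252 = 2.
Check atomic number: 98 = 38 + 60 + 0 = 98. ✓

2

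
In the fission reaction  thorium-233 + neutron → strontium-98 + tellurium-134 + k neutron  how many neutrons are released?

2

Conserve mass number: 234 = 98 + 134 + k, so k = 234 − 232 = 2.
Check atomic number: 90 = 38 + 52 + 0 = 90. ✓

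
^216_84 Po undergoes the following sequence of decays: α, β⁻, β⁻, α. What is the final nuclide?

Pb-208

Start: (A, Z) = (216, 84).
After α: (212, 82).
After β⁻: (212, 83).
After β⁻: (212, 84).
After α: (208, 82).
Z = 82 is lead.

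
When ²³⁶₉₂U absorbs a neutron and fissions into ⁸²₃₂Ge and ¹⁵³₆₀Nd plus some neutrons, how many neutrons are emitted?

2

Conserve mass number: 237 = 82 + 153 + k, so k = 237 − 235 = 2.
Check atomic number: 92 = 32 + 60 + 0 = 92. ✓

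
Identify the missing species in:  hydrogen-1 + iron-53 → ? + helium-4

Conserve mass number: 1 + 53 = A + 4, so A = 50.
Conserve atomic number: 1 + 26 = Z + 2, so Z = 25.
Z = 25 is manganese, so the species is manganese-50.

Mn-50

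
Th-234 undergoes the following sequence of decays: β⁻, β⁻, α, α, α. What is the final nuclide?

Rn-222

Start: (A, Z) = (234, 90).
After β⁻: (234, 91).
After β⁻: (234, 92).
After α: (230, 90).
After α: (226, 88).
After α: (222, 86).
Z = 86 is radon.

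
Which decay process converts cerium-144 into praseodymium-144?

ΔA = 144 − 144 = 0; ΔZ = 59 − 58 = +1.
A is unchanged and Z rises by 1 — a neutron has become a proton (β⁻ decay).

beta-minus decay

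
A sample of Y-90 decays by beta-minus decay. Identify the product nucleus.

Zr-90

Beta-minus decay: mass number changes by +0, atomic number by +1.
A: 90 = 90; Z: 39 + 1 = 40.
Z = 40 is zirconium, so the daughter is Zr-90.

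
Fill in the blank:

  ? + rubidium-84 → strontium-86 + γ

deuteron

Conserve mass number: A + 84 = 86 + 0, so A = 2.
Conserve atomic number: Z + 37 = 38 + 0, so Z = 1.
A = 2 and Z = 1 is hydrogen-2 — a deuteron.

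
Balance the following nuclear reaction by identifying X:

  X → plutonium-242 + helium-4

Conserve mass number: A = 242 + 4, so A = 246.
Conserve atomic number: Z = 94 + 2, so Z = 96.
Z = 96 is curium, so the species is curium-246.

Cm-246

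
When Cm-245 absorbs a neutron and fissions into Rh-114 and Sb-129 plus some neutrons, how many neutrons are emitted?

Conserve mass number: 246 = 114 + 129 + k, so k = 246 − 243 = 3.
Check atomic number: 96 = 45 + 51 + 0 = 96. ✓

3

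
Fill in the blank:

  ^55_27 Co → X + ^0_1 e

Fe-55

Conserve mass number: 55 = A + 0, so A = 55.
Conserve atomic number: 27 = Z + 1, so Z = 26.
Z = 26 is iron, so the species is ^55_26 Fe.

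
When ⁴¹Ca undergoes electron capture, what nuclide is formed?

K-41

Electron capture: mass number changes by +0, atomic number by -1.
A: 41 = 41; Z: 20 − 1 = 19.
Z = 19 is potassium, so the daughter is ⁴¹K.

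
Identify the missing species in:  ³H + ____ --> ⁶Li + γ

Conserve mass number: 3 + A = 6 + 0, so A = 3.
Conserve atomic number: 1 + Z = 3 + 0, so Z = 2.
Z = 2 is helium, so the species is ³He.

He-3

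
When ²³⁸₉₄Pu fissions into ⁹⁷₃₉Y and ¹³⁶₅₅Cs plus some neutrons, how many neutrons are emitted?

Conserve mass number: 238 = 97 + 136 + k, so k = 238 − 233 = 5.
Check atomic number: 94 = 39 + 55 + 0 = 94. ✓

5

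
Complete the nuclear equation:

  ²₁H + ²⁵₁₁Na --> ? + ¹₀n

Conserve mass number: 2 + 25 = A + 1, so A = 26.
Conserve atomic number: 1 + 11 = Z + 0, so Z = 12.
Z = 12 is magnesium, so the species is ²⁶₁₂Mg.

Mg-26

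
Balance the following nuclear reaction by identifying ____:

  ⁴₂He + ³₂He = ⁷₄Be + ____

Conserve mass number: 4 + 3 = 7 + A, so A = 0.
Conserve atomic number: 2 + 2 = 4 + Z, so Z = 0.
A = 0 and Z = 0 is ⁰₀γ — a gamma ray.

gamma ray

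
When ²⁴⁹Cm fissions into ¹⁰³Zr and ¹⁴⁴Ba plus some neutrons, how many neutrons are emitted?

Conserve mass number: 249 = 103 + 144 + k, so k = 249 − 247 = 2.
Check atomic number: 96 = 40 + 56 + 0 = 96. ✓

2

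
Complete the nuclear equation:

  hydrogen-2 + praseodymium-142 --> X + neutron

Nd-143

Conserve mass number: 2 + 142 = A + 1, so A = 143.
Conserve atomic number: 1 + 59 = Z + 0, so Z = 60.
Z = 60 is neodymium, so the species is neodymium-143.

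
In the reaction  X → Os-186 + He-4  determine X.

Pt-190

Conserve mass number: A = 186 + 4, so A = 190.
Conserve atomic number: Z = 76 + 2, so Z = 78.
Z = 78 is platinum, so the species is Pt-190.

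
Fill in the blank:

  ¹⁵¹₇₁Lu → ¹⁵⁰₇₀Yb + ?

Conserve mass number: 151 = 150 + A, so A = 1.
Conserve atomic number: 71 = 70 + Z, so Z = 1.
A = 1 and Z = 1 is ¹₁H — a proton.

proton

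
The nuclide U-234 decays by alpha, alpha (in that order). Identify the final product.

Start: (A, Z) = (234, 92).
After α: (230, 90).
After α: (226, 88).
Z = 88 is radium.

Ra-226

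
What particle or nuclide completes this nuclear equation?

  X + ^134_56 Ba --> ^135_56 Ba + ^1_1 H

Conserve mass number: A + 134 = 135 + 1, so A = 2.
Conserve atomic number: Z + 56 = 56 + 1, so Z = 1.
A = 2 and Z = 1 is ^2_1 H — a deuteron.

deuteron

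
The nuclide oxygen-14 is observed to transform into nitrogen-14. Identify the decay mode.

ΔA = 14 − 14 = 0; ΔZ = 7 − 8 = -1.
A is unchanged and Z drops by 1 — a proton has become a neutron (β⁺ emission or electron capture).

beta-plus decay or electron capture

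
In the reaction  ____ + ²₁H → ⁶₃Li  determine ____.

Conserve mass number: A + 2 = 6, so A = 4.
Conserve atomic number: Z + 1 = 3, so Z = 2.
A = 4 and Z = 2 is ⁴₂He — an alpha particle.

alpha particle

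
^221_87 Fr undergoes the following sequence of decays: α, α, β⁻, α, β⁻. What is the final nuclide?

Bi-209

Start: (A, Z) = (221, 87).
After α: (217, 85).
After α: (213, 83).
After β⁻: (213, 84).
After α: (209, 82).
After β⁻: (209, 83).
Z = 83 is bismuth.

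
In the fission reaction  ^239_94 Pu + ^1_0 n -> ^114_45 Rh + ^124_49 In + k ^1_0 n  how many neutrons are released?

2

Conserve mass number: 240 = 114 + 124 + k, so k = 240 − 238 = 2.
Check atomic number: 94 = 45 + 49 + 0 = 94. ✓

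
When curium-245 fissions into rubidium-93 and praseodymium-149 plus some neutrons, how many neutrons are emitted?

3

Conserve mass number: 245 = 93 + 149 + k, so k = 245 − 242 = 3.
Check atomic number: 96 = 37 + 59 + 0 = 96. ✓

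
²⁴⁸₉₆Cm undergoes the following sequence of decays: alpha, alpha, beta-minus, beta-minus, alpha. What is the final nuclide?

U-236

Start: (A, Z) = (248, 96).
After α: (244, 94).
After α: (240, 92).
After β⁻: (240, 93).
After β⁻: (240, 94).
After α: (236, 92).
Z = 92 is uranium.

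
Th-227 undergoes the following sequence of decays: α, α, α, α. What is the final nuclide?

Start: (A, Z) = (227, 90).
After α: (223, 88).
After α: (219, 86).
After α: (215, 84).
After α: (211, 82).
Z = 82 is lead.

Pb-211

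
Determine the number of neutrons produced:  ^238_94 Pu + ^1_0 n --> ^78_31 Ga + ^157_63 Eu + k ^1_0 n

Conserve mass number: 239 = 78 + 157 + k, so k = 239 − 235 = 4.
Check atomic number: 94 = 31 + 63 + 0 = 94. ✓

4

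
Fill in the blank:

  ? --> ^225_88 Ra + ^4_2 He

Conserve mass number: A = 225 + 4, so A = 229.
Conserve atomic number: Z = 88 + 2, so Z = 90.
Z = 90 is thorium, so the species is ^229_90 Th.

Th-229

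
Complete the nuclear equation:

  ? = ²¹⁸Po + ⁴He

Rn-222

Conserve mass number: A = 218 + 4, so A = 222.
Conserve atomic number: Z = 84 + 2, so Z = 86.
Z = 86 is radon, so the species is ²²²Rn.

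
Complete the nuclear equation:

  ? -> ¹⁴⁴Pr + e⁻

Conserve mass number: A = 144 + 0, so A = 144.
Conserve atomic number: Z = 59 − 1, so Z = 58.
Z = 58 is cerium, so the species is ¹⁴⁴Ce.

Ce-144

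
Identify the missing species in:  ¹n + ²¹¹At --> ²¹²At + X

gamma ray

Conserve mass number: 1 + 211 = 212 + A, so A = 0.
Conserve atomic number: 0 + 85 = 85 + Z, so Z = 0.
A = 0 and Z = 0 is γ — a gamma ray.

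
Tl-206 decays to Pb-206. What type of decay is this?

ΔA = 206 − 206 = 0; ΔZ = 82 − 81 = +1.
A is unchanged and Z rises by 1 — a neutron has become a proton (β⁻ decay).

beta-minus decay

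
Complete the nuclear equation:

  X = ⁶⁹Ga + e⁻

Conserve mass number: A = 69 + 0, so A = 69.
Conserve atomic number: Z = 31 − 1, so Z = 30.
Z = 30 is zinc, so the species is ⁶⁹Zn.

Zn-69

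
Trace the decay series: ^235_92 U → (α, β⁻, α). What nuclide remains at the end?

Ac-227

Start: (A, Z) = (235, 92).
After α: (231, 90).
After β⁻: (231, 91).
After α: (227, 89).
Z = 89 is actinium.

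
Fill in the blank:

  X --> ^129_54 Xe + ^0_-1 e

I-129

Conserve mass number: A = 129 + 0, so A = 129.
Conserve atomic number: Z = 54 − 1, so Z = 53.
Z = 53 is iodine, so the species is ^129_53 I.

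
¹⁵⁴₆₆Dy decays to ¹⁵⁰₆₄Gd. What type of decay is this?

alpha decay

ΔA = 150 − 154 = -4; ΔZ = 64 − 66 = -2.
A drops by 4 and Z drops by 2 — the signature of alpha emission.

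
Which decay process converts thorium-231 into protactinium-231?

ΔA = 231 − 231 = 0; ΔZ = 91 − 90 = +1.
A is unchanged and Z rises by 1 — a neutron has become a proton (β⁻ decay).

beta-minus decay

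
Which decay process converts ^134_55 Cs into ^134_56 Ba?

ΔA = 134 − 134 = 0; ΔZ = 56 − 55 = +1.
A is unchanged and Z rises by 1 — a neutron has become a proton (β⁻ decay).

beta-minus decay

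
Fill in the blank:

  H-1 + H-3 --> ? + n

He-3

Conserve mass number: 1 + 3 = A + 1, so A = 3.
Conserve atomic number: 1 + 1 = Z + 0, so Z = 2.
Z = 2 is helium, so the species is He-3.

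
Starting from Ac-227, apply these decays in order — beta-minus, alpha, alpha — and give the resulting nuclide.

Start: (A, Z) = (227, 89).
After β⁻: (227, 90).
After α: (223, 88).
After α: (219, 86).
Z = 86 is radon.

Rn-219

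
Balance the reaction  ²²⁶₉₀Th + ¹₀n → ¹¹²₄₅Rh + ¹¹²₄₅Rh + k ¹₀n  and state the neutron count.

3

Conserve mass number: 227 = 112 + 112 + k, so k = 227 − 224 = 3.
Check atomic number: 90 = 45 + 45 + 0 = 90. ✓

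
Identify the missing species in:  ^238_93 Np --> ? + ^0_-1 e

Pu-238

Conserve mass number: 238 = A + 0, so A = 238.
Conserve atomic number: 93 = Z − 1, so Z = 94.
Z = 94 is plutonium, so the species is ^238_94 Pu.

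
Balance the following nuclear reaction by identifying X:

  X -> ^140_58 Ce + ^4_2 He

Nd-144

Conserve mass number: A = 140 + 4, so A = 144.
Conserve atomic number: Z = 58 + 2, so Z = 60.
Z = 60 is neodymium, so the species is ^144_60 Nd.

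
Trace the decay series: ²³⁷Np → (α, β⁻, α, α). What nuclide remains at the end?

Start: (A, Z) = (237, 93).
After α: (233, 91).
After β⁻: (233, 92).
After α: (229, 90).
After α: (225, 88).
Z = 88 is radium.

Ra-225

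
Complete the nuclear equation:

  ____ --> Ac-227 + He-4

Conserve mass number: A = 227 + 4, so A = 231.
Conserve atomic number: Z = 89 + 2, so Z = 91.
Z = 91 is protactinium, so the species is Pa-231.

Pa-231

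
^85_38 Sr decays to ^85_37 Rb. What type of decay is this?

beta-plus decay or electron capture

ΔA = 85 − 85 = 0; ΔZ = 37 − 38 = -1.
A is unchanged and Z drops by 1 — a proton has become a neutron (β⁺ emission or electron capture).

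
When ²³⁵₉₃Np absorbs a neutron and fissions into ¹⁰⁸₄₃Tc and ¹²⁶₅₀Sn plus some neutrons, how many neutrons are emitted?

Conserve mass number: 236 = 108 + 126 + k, so k = 236 − 234 = 2.
Check atomic number: 93 = 43 + 50 + 0 = 93. ✓

2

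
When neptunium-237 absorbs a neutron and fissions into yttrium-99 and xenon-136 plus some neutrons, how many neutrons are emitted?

3

Conserve mass number: 238 = 99 + 136 + k, so k = 238 − 235 = 3.
Check atomic number: 93 = 39 + 54 + 0 = 93. ✓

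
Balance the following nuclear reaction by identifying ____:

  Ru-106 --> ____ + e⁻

Rh-106

Conserve mass number: 106 = A + 0, so A = 106.
Conserve atomic number: 44 = Z − 1, so Z = 45.
Z = 45 is rhodium, so the species is Rh-106.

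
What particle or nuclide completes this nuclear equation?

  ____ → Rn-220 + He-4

Ra-224

Conserve mass number: A = 220 + 4, so A = 224.
Conserve atomic number: Z = 86 + 2, so Z = 88.
Z = 88 is radium, so the species is Ra-224.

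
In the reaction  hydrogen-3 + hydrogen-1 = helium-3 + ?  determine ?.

neutron

Conserve mass number: 3 + 1 = 3 + A, so A = 1.
Conserve atomic number: 1 + 1 = 2 + Z, so Z = 0.
A = 1 and Z = 0 is neutron — a neutron.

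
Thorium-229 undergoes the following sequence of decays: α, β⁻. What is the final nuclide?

Ac-225

Start: (A, Z) = (229, 90).
After α: (225, 88).
After β⁻: (225, 89).
Z = 89 is actinium.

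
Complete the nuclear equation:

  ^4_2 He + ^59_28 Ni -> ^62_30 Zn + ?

neutron

Conserve mass number: 4 + 59 = 62 + A, so A = 1.
Conserve atomic number: 2 + 28 = 30 + Z, so Z = 0.
A = 1 and Z = 0 is ^1_0 n — a neutron.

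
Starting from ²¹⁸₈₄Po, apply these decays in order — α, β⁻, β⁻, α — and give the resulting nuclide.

Pb-210

Start: (A, Z) = (218, 84).
After α: (214, 82).
After β⁻: (214, 83).
After β⁻: (214, 84).
After α: (210, 82).
Z = 82 is lead.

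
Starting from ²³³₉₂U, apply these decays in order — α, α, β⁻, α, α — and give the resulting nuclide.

At-217

Start: (A, Z) = (233, 92).
After α: (229, 90).
After α: (225, 88).
After β⁻: (225, 89).
After α: (221, 87).
After α: (217, 85).
Z = 85 is astatine.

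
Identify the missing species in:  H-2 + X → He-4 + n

Conserve mass number: 2 + A = 4 + 1, so A = 3.
Conserve atomic number: 1 + Z = 2 + 0, so Z = 1.
A = 3 and Z = 1 is H-3 — a triton.

triton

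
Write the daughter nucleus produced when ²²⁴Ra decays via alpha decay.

Alpha decay: mass number changes by -4, atomic number by -2.
A: 224 − 4 = 220; Z: 88 − 2 = 86.
Z = 86 is radon, so the daughter is ²²⁰Rn.

Rn-220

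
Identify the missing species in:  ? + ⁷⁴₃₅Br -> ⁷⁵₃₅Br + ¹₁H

Conserve mass number: A + 74 = 75 + 1, so A = 2.
Conserve atomic number: Z + 35 = 35 + 1, so Z = 1.
A = 2 and Z = 1 is ²₁H — a deuteron.

deuteron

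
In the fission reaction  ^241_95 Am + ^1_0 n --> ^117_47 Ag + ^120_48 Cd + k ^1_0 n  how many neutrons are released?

Conserve mass number: 242 = 117 + 120 + k, so k = 242 − 237 = 5.
Check atomic number: 95 = 47 + 48 + 0 = 95. ✓

5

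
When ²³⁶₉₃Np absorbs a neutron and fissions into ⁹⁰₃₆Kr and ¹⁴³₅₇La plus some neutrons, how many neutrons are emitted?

4

Conserve mass number: 237 = 90 + 143 + k, so k = 237 − 233 = 4.
Check atomic number: 93 = 36 + 57 + 0 = 93. ✓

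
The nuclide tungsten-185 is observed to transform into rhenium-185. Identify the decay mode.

beta-minus decay

ΔA = 185 − 185 = 0; ΔZ = 75 − 74 = +1.
A is unchanged and Z rises by 1 — a neutron has become a proton (β⁻ decay).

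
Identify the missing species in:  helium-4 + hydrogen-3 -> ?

Li-7

Conserve mass number: 4 + 3 = A, so A = 7.
Conserve atomic number: 2 + 1 = Z, so Z = 3.
Z = 3 is lithium, so the species is lithium-7.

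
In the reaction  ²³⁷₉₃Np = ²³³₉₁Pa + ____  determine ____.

alpha particle

Conserve mass number: 237 = 233 + A, so A = 4.
Conserve atomic number: 93 = 91 + Z, so Z = 2.
A = 4 and Z = 2 is ⁴₂He — an alpha particle.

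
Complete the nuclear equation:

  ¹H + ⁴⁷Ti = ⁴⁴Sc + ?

alpha particle

Conserve mass number: 1 + 47 = 44 + A, so A = 4.
Conserve atomic number: 1 + 22 = 21 + Z, so Z = 2.
A = 4 and Z = 2 is ⁴He — an alpha particle.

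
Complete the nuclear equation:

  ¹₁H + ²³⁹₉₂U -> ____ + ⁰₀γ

Np-240

Conserve mass number: 1 + 239 = A + 0, so A = 240.
Conserve atomic number: 1 + 92 = Z + 0, so Z = 93.
Z = 93 is neptunium, so the species is ²⁴⁰₉₃Np.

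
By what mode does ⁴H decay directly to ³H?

neutron emission

ΔA = 3 − 4 = -1; ΔZ = 1 − 1 = +0.
A drops by 1 with Z unchanged — a neutron was emitted.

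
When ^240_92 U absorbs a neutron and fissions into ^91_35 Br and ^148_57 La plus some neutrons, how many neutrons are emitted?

Conserve mass number: 241 = 91 + 148 + k, so k = 241 − 239 = 2.
Check atomic number: 92 = 35 + 57 + 0 = 92. ✓

2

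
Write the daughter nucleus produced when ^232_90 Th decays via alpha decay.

Alpha decay: mass number changes by -4, atomic number by -2.
A: 232 − 4 = 228; Z: 90 − 2 = 88.
Z = 88 is radium, so the daughter is ^228_88 Ra.

Ra-228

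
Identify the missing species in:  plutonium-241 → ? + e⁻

Conserve mass number: 241 = A + 0, so A = 241.
Conserve atomic number: 94 = Z − 1, so Z = 95.
Z = 95 is americium, so the species is americium-241.

Am-241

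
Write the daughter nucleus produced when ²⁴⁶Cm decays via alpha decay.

Pu-242

Alpha decay: mass number changes by -4, atomic number by -2.
A: 246 − 4 = 242; Z: 96 − 2 = 94.
Z = 94 is plutonium, so the daughter is ²⁴²Pu.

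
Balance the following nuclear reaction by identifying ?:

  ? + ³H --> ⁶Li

He-3

Conserve mass number: A + 3 = 6, so A = 3.
Conserve atomic number: Z + 1 = 3, so Z = 2.
Z = 2 is helium, so the species is ³He.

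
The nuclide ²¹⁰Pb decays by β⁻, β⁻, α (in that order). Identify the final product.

Start: (A, Z) = (210, 82).
After β⁻: (210, 83).
After β⁻: (210, 84).
After α: (206, 82).
Z = 82 is lead.

Pb-206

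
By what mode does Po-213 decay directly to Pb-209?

ΔA = 209 − 213 = -4; ΔZ = 82 − 84 = -2.
A drops by 4 and Z drops by 2 — the signature of alpha emission.

alpha decay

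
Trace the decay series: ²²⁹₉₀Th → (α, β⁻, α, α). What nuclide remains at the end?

At-217

Start: (A, Z) = (229, 90).
After α: (225, 88).
After β⁻: (225, 89).
After α: (221, 87).
After α: (217, 85).
Z = 85 is astatine.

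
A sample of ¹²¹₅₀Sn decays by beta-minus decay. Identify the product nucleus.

Beta-minus decay: mass number changes by +0, atomic number by +1.
A: 121 = 121; Z: 50 + 1 = 51.
Z = 51 is antimony, so the daughter is ¹²¹₅₁Sb.

Sb-121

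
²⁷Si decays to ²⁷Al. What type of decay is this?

ΔA = 27 − 27 = 0; ΔZ = 13 − 14 = -1.
A is unchanged and Z drops by 1 — a proton has become a neutron (β⁺ emission or electron capture).

beta-plus decay or electron capture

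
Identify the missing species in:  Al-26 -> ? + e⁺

Conserve mass number: 26 = A + 0, so A = 26.
Conserve atomic number: 13 = Z + 1, so Z = 12.
Z = 12 is magnesium, so the species is Mg-26.

Mg-26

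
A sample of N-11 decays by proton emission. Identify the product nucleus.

C-10

Proton emission: mass number changes by -1, atomic number by -1.
A: 11 − 1 = 10; Z: 7 − 1 = 6.
Z = 6 is carbon, so the daughter is C-10.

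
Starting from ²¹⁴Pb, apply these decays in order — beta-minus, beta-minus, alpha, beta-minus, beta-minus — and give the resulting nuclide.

Po-210

Start: (A, Z) = (214, 82).
After β⁻: (214, 83).
After β⁻: (214, 84).
After α: (210, 82).
After β⁻: (210, 83).
After β⁻: (210, 84).
Z = 84 is polonium.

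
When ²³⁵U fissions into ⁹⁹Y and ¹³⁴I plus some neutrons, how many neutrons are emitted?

Conserve mass number: 235 = 99 + 134 + k, so k = 235 − 233 = 2.
Check atomic number: 92 = 39 + 53 + 0 = 92. ✓

2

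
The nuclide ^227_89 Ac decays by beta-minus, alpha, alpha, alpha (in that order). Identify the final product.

Start: (A, Z) = (227, 89).
After β⁻: (227, 90).
After α: (223, 88).
After α: (219, 86).
After α: (215, 84).
Z = 84 is polonium.

Po-215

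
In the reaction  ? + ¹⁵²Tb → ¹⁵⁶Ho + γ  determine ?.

alpha particle

Conserve mass number: A + 152 = 156 + 0, so A = 4.
Conserve atomic number: Z + 65 = 67 + 0, so Z = 2.
A = 4 and Z = 2 is ⁴He — an alpha particle.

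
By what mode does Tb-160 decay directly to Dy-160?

ΔA = 160 − 160 = 0; ΔZ = 66 − 65 = +1.
A is unchanged and Z rises by 1 — a neutron has become a proton (β⁻ decay).

beta-minus decay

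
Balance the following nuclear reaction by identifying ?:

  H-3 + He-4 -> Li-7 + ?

Conserve mass number: 3 + 4 = 7 + A, so A = 0.
Conserve atomic number: 1 + 2 = 3 + Z, so Z = 0.
A = 0 and Z = 0 is γ — a gamma ray.

gamma ray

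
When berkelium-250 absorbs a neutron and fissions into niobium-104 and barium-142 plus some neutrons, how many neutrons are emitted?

5

Conserve mass number: 251 = 104 + 142 + k, so k = 251 − 246 = 5.
Check atomic number: 97 = 41 + 56 + 0 = 97. ✓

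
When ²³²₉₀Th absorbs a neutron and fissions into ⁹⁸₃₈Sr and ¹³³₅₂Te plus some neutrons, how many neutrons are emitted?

Conserve mass number: 233 = 98 + 133 + k, so k = 233 − 231 = 2.
Check atomic number: 90 = 38 + 52 + 0 = 90. ✓

2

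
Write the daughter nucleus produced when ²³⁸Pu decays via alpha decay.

Alpha decay: mass number changes by -4, atomic number by -2.
A: 238 − 4 = 234; Z: 94 − 2 = 92.
Z = 92 is uranium, so the daughter is ²³⁴U.

U-234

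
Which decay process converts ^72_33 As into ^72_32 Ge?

beta-plus decay or electron capture

ΔA = 72 − 72 = 0; ΔZ = 32 − 33 = -1.
A is unchanged and Z drops by 1 — a proton has become a neutron (β⁺ emission or electron capture).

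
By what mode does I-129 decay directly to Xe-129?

ΔA = 129 − 129 = 0; ΔZ = 54 − 53 = +1.
A is unchanged and Z rises by 1 — a neutron has become a proton (β⁻ decay).

beta-minus decay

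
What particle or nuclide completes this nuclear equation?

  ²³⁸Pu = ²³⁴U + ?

Conserve mass number: 238 = 234 + A, so A = 4.
Conserve atomic number: 94 = 92 + Z, so Z = 2.
A = 4 and Z = 2 is ⁴He — an alpha particle.

alpha particle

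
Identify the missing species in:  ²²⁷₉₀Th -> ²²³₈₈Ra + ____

alpha particle

Conserve mass number: 227 = 223 + A, so A = 4.
Conserve atomic number: 90 = 88 + Z, so Z = 2.
A = 4 and Z = 2 is ⁴₂He — an alpha particle.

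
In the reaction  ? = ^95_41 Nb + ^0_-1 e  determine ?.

Zr-95

Conserve mass number: A = 95 + 0, so A = 95.
Conserve atomic number: Z = 41 − 1, so Z = 40.
Z = 40 is zirconium, so the species is ^95_40 Zr.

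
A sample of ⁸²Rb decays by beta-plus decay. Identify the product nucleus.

Kr-82

Beta-plus decay: mass number changes by +0, atomic number by -1.
A: 82 = 82; Z: 37 − 1 = 36.
Z = 36 is krypton, so the daughter is ⁸²Kr.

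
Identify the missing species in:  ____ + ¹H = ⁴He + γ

triton

Conserve mass number: A + 1 = 4 + 0, so A = 3.
Conserve atomic number: Z + 1 = 2 + 0, so Z = 1.
A = 3 and Z = 1 is ³H — a triton.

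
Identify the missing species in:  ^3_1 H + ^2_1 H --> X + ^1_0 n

Conserve mass number: 3 + 2 = A + 1, so A = 4.
Conserve atomic number: 1 + 1 = Z + 0, so Z = 2.
A = 4 and Z = 2 is ^4_2 He — an alpha particle.

He-4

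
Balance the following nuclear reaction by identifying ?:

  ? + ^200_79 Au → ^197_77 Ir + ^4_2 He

Conserve mass number: A + 200 = 197 + 4, so A = 1.
Conserve atomic number: Z + 79 = 77 + 2, so Z = 0.
A = 1 and Z = 0 is ^1_0 n — a neutron.

neutron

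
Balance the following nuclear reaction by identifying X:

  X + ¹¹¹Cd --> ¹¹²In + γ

proton

Conserve mass number: A + 111 = 112 + 0, so A = 1.
Conserve atomic number: Z + 48 = 49 + 0, so Z = 1.
A = 1 and Z = 1 is ¹H — a proton.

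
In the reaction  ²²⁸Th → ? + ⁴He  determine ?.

Conserve mass number: 228 = A + 4, so A = 224.
Conserve atomic number: 90 = Z + 2, so Z = 88.
Z = 88 is radium, so the species is ²²⁴Ra.

Ra-224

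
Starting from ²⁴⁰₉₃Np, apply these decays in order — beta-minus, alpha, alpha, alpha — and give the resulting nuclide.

Start: (A, Z) = (240, 93).
After β⁻: (240, 94).
After α: (236, 92).
After α: (232, 90).
After α: (228, 88).
Z = 88 is radium.

Ra-228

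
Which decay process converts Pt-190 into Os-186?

alpha decay

ΔA = 186 − 190 = -4; ΔZ = 76 − 78 = -2.
A drops by 4 and Z drops by 2 — the signature of alpha emission.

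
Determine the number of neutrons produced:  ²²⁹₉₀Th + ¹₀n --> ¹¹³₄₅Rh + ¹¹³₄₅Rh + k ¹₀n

4

Conserve mass number: 230 = 113 + 113 + k, so k = 230 − 226 = 4.
Check atomic number: 90 = 45 + 45 + 0 = 90. ✓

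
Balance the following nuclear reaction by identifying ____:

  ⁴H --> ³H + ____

Conserve mass number: 4 = 3 + A, so A = 1.
Conserve atomic number: 1 = 1 + Z, so Z = 0.
A = 1 and Z = 0 is ¹n — a neutron.

neutron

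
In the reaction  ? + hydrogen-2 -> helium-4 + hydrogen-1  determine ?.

Conserve mass number: A + 2 = 4 + 1, so A = 3.
Conserve atomic number: Z + 1 = 2 + 1, so Z = 2.
Z = 2 is helium, so the species is helium-3.

He-3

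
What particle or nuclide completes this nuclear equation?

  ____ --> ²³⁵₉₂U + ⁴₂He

Conserve mass number: A = 235 + 4, so A = 239.
Conserve atomic number: Z = 92 + 2, so Z = 94.
Z = 94 is plutonium, so the species is ²³⁹₉₄Pu.

Pu-239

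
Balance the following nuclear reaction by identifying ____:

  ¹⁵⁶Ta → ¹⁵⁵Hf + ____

Conserve mass number: 156 = 155 + A, so A = 1.
Conserve atomic number: 73 = 72 + Z, so Z = 1.
A = 1 and Z = 1 is ¹H — a proton.

proton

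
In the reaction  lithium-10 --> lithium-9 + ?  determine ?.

Conserve mass number: 10 = 9 + A, so A = 1.
Conserve atomic number: 3 = 3 + Z, so Z = 0.
A = 1 and Z = 0 is neutron — a neutron.

neutron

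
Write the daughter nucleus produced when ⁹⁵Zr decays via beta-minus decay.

Nb-95

Beta-minus decay: mass number changes by +0, atomic number by +1.
A: 95 = 95; Z: 40 + 1 = 41.
Z = 41 is niobium, so the daughter is ⁹⁵Nb.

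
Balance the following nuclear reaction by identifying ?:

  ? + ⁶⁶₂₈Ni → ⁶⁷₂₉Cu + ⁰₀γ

Conserve mass number: A + 66 = 67 + 0, so A = 1.
Conserve atomic number: Z + 28 = 29 + 0, so Z = 1.
A = 1 and Z = 1 is ¹₁H — a proton.

proton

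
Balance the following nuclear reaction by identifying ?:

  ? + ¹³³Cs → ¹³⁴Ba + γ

Conserve mass number: A + 133 = 134 + 0, so A = 1.
Conserve atomic number: Z + 55 = 56 + 0, so Z = 1.
A = 1 and Z = 1 is ¹H — a proton.

proton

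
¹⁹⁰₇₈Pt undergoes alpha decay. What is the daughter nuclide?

Os-186

Alpha decay: mass number changes by -4, atomic number by -2.
A: 190 − 4 = 186; Z: 78 − 2 = 76.
Z = 76 is osmium, so the daughter is ¹⁸⁶₇₆Os.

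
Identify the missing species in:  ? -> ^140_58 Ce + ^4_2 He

Conserve mass number: A = 140 + 4, so A = 144.
Conserve atomic number: Z = 58 + 2, so Z = 60.
Z = 60 is neodymium, so the species is ^144_60 Nd.

Nd-144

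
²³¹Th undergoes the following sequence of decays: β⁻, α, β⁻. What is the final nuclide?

Start: (A, Z) = (231, 90).
After β⁻: (231, 91).
After α: (227, 89).
After β⁻: (227, 90).
Z = 90 is thorium.

Th-227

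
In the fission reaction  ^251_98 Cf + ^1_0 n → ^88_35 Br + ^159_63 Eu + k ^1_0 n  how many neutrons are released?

Conserve mass number: 252 = 88 + 159 + k, so k = 252 − 247 = 5.
Check atomic number: 98 = 35 + 63 + 0 = 98. ✓

5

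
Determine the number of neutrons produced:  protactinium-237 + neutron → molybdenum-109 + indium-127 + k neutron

2

Conserve mass number: 238 = 109 + 127 + k, so k = 238 − 236 = 2.
Check atomic number: 91 = 42 + 49 + 0 = 91. ✓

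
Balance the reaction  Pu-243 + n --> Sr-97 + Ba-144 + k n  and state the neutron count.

3

Conserve mass number: 244 = 97 + 144 + k, so k = 244 − 241 = 3.
Check atomic number: 94 = 38 + 56 + 0 = 94. ✓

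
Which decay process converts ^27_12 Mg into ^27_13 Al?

ΔA = 27 − 27 = 0; ΔZ = 13 − 12 = +1.
A is unchanged and Z rises by 1 — a neutron has become a proton (β⁻ decay).

beta-minus decay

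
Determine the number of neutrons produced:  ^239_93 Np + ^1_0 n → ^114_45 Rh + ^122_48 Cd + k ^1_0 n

4

Conserve mass number: 240 = 114 + 122 + k, so k = 240 − 236 = 4.
Check atomic number: 93 = 45 + 48 + 0 = 93. ✓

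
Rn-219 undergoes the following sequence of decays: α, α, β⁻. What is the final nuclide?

Start: (A, Z) = (219, 86).
After α: (215, 84).
After α: (211, 82).
After β⁻: (211, 83).
Z = 83 is bismuth.

Bi-211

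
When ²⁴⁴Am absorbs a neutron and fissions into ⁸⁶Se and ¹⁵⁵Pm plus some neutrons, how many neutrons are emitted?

4

Conserve mass number: 245 = 86 + 155 + k, so k = 245 − 241 = 4.
Check atomic number: 95 = 34 + 61 + 0 = 95. ✓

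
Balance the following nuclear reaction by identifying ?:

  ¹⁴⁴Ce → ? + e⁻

Pr-144

Conserve mass number: 144 = A + 0, so A = 144.
Conserve atomic number: 58 = Z − 1, so Z = 59.
Z = 59 is praseodymium, so the species is ¹⁴⁴Pr.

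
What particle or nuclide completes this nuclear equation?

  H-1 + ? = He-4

triton

Conserve mass number: 1 + A = 4, so A = 3.
Conserve atomic number: 1 + Z = 2, so Z = 1.
A = 3 and Z = 1 is H-3 — a triton.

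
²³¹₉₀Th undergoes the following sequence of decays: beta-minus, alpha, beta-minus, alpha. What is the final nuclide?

Start: (A, Z) = (231, 90).
After β⁻: (231, 91).
After α: (227, 89).
After β⁻: (227, 90).
After α: (223, 88).
Z = 88 is radium.

Ra-223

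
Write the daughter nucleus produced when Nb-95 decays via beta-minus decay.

Beta-minus decay: mass number changes by +0, atomic number by +1.
A: 95 = 95; Z: 41 + 1 = 42.
Z = 42 is molybdenum, so the daughter is Mo-95.

Mo-95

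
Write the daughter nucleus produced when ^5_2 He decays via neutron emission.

Neutron emission: mass number changes by -1, atomic number by +0.
A: 5 − 1 = 4; Z: 2 = 2.
Z = 2 is helium, so the daughter is ^4_2 He.

He-4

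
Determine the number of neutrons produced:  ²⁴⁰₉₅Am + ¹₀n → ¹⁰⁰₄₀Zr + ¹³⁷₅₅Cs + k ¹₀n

Conserve mass number: 241 = 100 + 137 + k, so k = 241 − 237 = 4.
Check atomic number: 95 = 40 + 55 + 0 = 95. ✓

4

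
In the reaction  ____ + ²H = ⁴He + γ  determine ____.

Conserve mass number: A + 2 = 4 + 0, so A = 2.
Conserve atomic number: Z + 1 = 2 + 0, so Z = 1.
A = 2 and Z = 1 is ²H — a deuteron.

deuteron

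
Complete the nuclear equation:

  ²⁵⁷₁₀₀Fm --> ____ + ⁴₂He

Conserve mass number: 257 = A + 4, so A = 253.
Conserve atomic number: 100 = Z + 2, so Z = 98.
Z = 98 is californium, so the species is ²⁵³₉₈Cf.

Cf-253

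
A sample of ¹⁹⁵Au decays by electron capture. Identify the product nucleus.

Electron capture: mass number changes by +0, atomic number by -1.
A: 195 = 195; Z: 79 − 1 = 78.
Z = 78 is platinum, so the daughter is ¹⁹⁵Pt.

Pt-195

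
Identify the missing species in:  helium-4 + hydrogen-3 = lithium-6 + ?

neutron

Conserve mass number: 4 + 3 = 6 + A, so A = 1.
Conserve atomic number: 2 + 1 = 3 + Z, so Z = 0.
A = 1 and Z = 0 is neutron — a neutron.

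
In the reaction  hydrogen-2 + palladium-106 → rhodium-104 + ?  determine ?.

Conserve mass number: 2 + 106 = 104 + A, so A = 4.
Conserve atomic number: 1 + 46 = 45 + Z, so Z = 2.
A = 4 and Z = 2 is helium-4 — an alpha particle.

alpha particle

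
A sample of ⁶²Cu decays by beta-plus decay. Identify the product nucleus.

Beta-plus decay: mass number changes by +0, atomic number by -1.
A: 62 = 62; Z: 29 − 1 = 28.
Z = 28 is nickel, so the daughter is ⁶²Ni.

Ni-62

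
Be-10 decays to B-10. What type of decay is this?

ΔA = 10 − 10 = 0; ΔZ = 5 − 4 = +1.
A is unchanged and Z rises by 1 — a neutron has become a proton (β⁻ decay).

beta-minus decay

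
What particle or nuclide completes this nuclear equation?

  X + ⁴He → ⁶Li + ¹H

He-3

Conserve mass number: A + 4 = 6 + 1, so A = 3.
Conserve atomic number: Z + 2 = 3 + 1, so Z = 2.
Z = 2 is helium, so the species is ³He.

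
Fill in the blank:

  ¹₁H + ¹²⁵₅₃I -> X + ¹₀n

Xe-125

Conserve mass number: 1 + 125 = A + 1, so A = 125.
Conserve atomic number: 1 + 53 = Z + 0, so Z = 54.
Z = 54 is xenon, so the species is ¹²⁵₅₄Xe.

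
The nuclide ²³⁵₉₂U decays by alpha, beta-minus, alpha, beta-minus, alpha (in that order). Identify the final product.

Start: (A, Z) = (235, 92).
After α: (231, 90).
After β⁻: (231, 91).
After α: (227, 89).
After β⁻: (227, 90).
After α: (223, 88).
Z = 88 is radium.

Ra-223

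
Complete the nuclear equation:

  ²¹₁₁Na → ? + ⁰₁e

Ne-21

Conserve mass number: 21 = A + 0, so A = 21.
Conserve atomic number: 11 = Z + 1, so Z = 10.
Z = 10 is neon, so the species is ²¹₁₀Ne.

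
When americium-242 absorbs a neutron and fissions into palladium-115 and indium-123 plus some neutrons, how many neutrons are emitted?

Conserve mass number: 243 = 115 + 123 + k, so k = 243 − 238 = 5.
Check atomic number: 95 = 46 + 49 + 0 = 95. ✓

5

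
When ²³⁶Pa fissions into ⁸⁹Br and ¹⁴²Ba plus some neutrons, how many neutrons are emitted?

Conserve mass number: 236 = 89 + 142 + k, so k = 236 − 231 = 5.
Check atomic number: 91 = 35 + 56 + 0 = 91. ✓

5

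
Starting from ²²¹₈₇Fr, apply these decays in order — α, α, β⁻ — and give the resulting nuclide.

Start: (A, Z) = (221, 87).
After α: (217, 85).
After α: (213, 83).
After β⁻: (213, 84).
Z = 84 is polonium.

Po-213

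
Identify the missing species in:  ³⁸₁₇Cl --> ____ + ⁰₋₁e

Ar-38

Conserve mass number: 38 = A + 0, so A = 38.
Conserve atomic number: 17 = Z − 1, so Z = 18.
Z = 18 is argon, so the species is ³⁸₁₈Ar.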